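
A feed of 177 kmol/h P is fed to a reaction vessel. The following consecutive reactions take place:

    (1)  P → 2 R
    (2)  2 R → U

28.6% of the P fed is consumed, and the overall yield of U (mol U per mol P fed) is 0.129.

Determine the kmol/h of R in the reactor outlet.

Conversion of P: P consumed = 1ξ₁ = 0.286 × 177 → ξ₁ = 50.62 kmol/h.
Yield of U: 1ξ₂ / 177 = 0.129 → ξ₂ = 22.83 kmol/h.
Outlet amounts (n = n₀ + Σ ν·ξ):
  P: 177 − 1(50.62) = 126.4
  R: 0 + 2(50.62) − 2(22.83) = 55.58
  U: 0 + 1(22.83) = 22.83

55.6 kmol/h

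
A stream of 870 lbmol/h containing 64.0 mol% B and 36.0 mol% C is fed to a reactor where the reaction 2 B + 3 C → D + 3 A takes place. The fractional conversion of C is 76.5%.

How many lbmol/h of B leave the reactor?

397 lbmol/h

C reacted = 0.765 × 313.2 = 239.6 lbmol/h; ν_C = −3, so ξ = 239.6/3 = 79.87 lbmol/h.
Outlet amounts (n = n₀ + ν ξ):
  B: 556.8 − 2(79.87) = 397.1
  C: 313.2 − 3(79.87) = 73.6
  D: 0 + 1(79.87) = 79.87
  A: 0 + 3(79.87) = 239.6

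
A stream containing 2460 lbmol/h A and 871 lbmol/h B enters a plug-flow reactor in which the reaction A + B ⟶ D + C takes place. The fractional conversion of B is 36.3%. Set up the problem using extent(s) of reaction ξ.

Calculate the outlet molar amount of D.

316 lbmol/h

B reacted = 0.363 × 871 = 316.2 lbmol/h; ν_B = −1, so ξ = 316.2/1 = 316.2 lbmol/h.
Outlet amounts (n = n₀ + ν ξ):
  A: 2460 − 1(316.2) = 2144
  B: 871 − 1(316.2) = 554.8
  D: 0 + 1(316.2) = 316.2
  C: 0 + 1(316.2) = 316.2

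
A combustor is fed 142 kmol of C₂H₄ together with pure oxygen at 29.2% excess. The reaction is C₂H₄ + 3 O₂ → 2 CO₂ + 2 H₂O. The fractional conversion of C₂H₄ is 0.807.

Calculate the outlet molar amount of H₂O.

229 kmol

Stoichiometric O₂ = 3 × 142 = 426 kmol; O₂ fed = 426 × 1.292 = 550.4 kmol.
Fuel reacted = 0.807 × 142 → ξ = 114.6 kmol.
Outlet (n = n₀ + ν ξ):
  C₂H₄: 142 − 1(114.6) = 27.41
  O₂: 550.4 − 3(114.6) = 206.6
  CO₂: 0 + 2(114.6) = 229.2
  H₂O: 0 + 2(114.6) = 229.2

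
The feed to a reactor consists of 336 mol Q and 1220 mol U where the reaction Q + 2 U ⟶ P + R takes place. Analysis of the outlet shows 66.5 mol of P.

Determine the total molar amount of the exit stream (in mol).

For P: n = n₀ + 1ξ → 66.5 = 0 + 1ξ, giving ξ = 66.5 mol.
Outlet amounts (n = n₀ + ν ξ):
  Q: 336 − 1(66.5) = 269.5
  U: 1220 − 2(66.5) = 1087
  P: 0 + 1(66.5) = 66.5
  R: 0 + 1(66.5) = 66.5
Total out = 269.5 + 1087 + 66.5 + 66.5 = 1490 mol.

1490 mol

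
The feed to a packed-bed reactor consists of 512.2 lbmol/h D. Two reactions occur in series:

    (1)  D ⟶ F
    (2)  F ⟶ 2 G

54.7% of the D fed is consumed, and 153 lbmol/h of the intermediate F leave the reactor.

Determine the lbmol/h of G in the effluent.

254 lbmol/h

Conversion of D: D consumed = 1ξ₁ = 0.547 × 512.2 → ξ₁ = 280.2 lbmol/h.
F balance: n_F = 0 + 1ξ₁ − 1ξ₂ = 153 → ξ₂ = (1·280.2 − 153)/1 = 127.2 lbmol/h.
Outlet amounts (n = n₀ + Σ ν·ξ):
  D: 512.2 − 1(280.2) = 232
  F: 0 + 1(280.2) − 1(127.2) = 153
  G: 0 + 2(127.2) = 254.3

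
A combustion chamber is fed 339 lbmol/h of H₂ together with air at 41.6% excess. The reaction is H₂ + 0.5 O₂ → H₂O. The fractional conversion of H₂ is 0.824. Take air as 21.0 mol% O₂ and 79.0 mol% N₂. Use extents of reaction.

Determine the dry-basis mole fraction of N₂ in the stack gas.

Stoichiometric O₂ = 0.5 × 339 = 169.5 lbmol/h; O₂ fed = 169.5 × 1.416 = 240 lbmol/h.
N₂ fed = 240 × 79/21 = 902.9 lbmol/h.
Fuel reacted = 0.824 × 339 → ξ = 279.3 lbmol/h.
Outlet (n = n₀ + ν ξ):
  H₂: 339 − 1(279.3) = 59.66
  O₂: 240 − 0.5(279.3) = 100.3
  N₂: 902.9 (inert)
  H₂O: 0 + 1(279.3) = 279.3
Dry total = 1063 lbmol/h; y_N₂ (dry) = 902.9 / 1063 = 0.8495.

0.849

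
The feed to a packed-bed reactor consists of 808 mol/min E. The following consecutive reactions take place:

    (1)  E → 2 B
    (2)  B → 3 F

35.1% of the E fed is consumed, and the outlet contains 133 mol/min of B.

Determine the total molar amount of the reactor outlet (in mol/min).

1960 mol/min

Conversion of E: E consumed = 1ξ₁ = 0.351 × 808 → ξ₁ = 283.6 mol/min.
B balance: n_B = 0 + 2ξ₁ − 1ξ₂ = 133 → ξ₂ = (2·283.6 − 133)/1 = 434.2 mol/min.
Outlet amounts (n = n₀ + Σ ν·ξ):
  E: 808 − 1(283.6) = 524.4
  B: 0 + 2(283.6) − 1(434.2) = 133
  F: 0 + 3(434.2) = 1303
Total out = 524.4 + 133 + 1303 = 1960 mol/min.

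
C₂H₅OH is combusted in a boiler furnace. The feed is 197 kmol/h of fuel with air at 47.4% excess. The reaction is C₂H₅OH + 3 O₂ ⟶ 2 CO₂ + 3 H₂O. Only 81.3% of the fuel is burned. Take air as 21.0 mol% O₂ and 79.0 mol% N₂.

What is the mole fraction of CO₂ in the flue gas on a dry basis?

Stoichiometric O₂ = 3 × 197 = 591 kmol/h; O₂ fed = 591 × 1.474 = 871.1 kmol/h.
N₂ fed = 871.1 × 79/21 = 3277 kmol/h.
Fuel reacted = 0.813 × 197 → ξ = 160.2 kmol/h.
Outlet (n = n₀ + ν ξ):
  C₂H₅OH: 197 − 1(160.2) = 36.84
  O₂: 871.1 − 3(160.2) = 390.7
  N₂: 3277 (inert)
  CO₂: 0 + 2(160.2) = 320.3
  H₂O: 0 + 3(160.2) = 480.5
Dry total = 4025 kmol/h; y_CO₂ (dry) = 320.3 / 4025 = 0.07958.

0.0796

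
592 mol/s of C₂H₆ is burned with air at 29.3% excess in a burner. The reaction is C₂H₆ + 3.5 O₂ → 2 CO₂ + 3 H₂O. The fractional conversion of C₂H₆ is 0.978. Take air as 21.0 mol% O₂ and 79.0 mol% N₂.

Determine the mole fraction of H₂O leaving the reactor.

Stoichiometric O₂ = 3.5 × 592 = 2072 mol/s; O₂ fed = 2072 × 1.293 = 2679 mol/s.
N₂ fed = 2679 × 79/21 = 10080 mol/s.
Fuel reacted = 0.978 × 592 → ξ = 579 mol/s.
Outlet (n = n₀ + ν ξ):
  C₂H₆: 592 − 1(579) = 13.02
  O₂: 2679 − 3.5(579) = 652.7
  N₂: 10080 (inert)
  CO₂: 0 + 2(579) = 1158
  H₂O: 0 + 3(579) = 1737
Total out = 13640 mol/s; y_H₂O = 1737 / 13640 = 0.1273.

0.127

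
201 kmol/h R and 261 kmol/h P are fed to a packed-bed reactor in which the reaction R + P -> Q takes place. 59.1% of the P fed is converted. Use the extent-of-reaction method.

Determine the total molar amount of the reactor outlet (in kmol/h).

308 kmol/h

P reacted = 0.591 × 261 = 154.3 kmol/h; ν_P = −1, so ξ = 154.3/1 = 154.3 kmol/h.
Outlet amounts (n = n₀ + ν ξ):
  R: 201 − 1(154.3) = 46.75
  P: 261 − 1(154.3) = 106.7
  Q: 0 + 1(154.3) = 154.3
Total out = 46.75 + 106.7 + 154.3 = 307.7 kmol/h.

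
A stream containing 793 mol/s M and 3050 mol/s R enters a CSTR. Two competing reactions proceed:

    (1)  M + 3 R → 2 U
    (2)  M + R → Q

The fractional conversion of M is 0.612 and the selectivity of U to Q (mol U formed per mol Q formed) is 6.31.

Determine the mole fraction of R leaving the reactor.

0.611

Conversion of M: M consumed = 0.612 × 793 = 485.3 mol/s = 1ξ₁ + 1ξ₂.
Selectivity: 2ξ₁ / (1ξ₂) = 6.31 → ξ₁ = 3.155 ξ₂.
Substitute: (1·3.155 + 1) ξ₂ = 485.3 → ξ₂ = 116.8 mol/s, ξ₁ = 368.5 mol/s.
Outlet amounts (n = n₀ + Σ ν·ξ):
  M: 793 − 1(368.5) − 1(116.8) = 307.7
  R: 3050 − 3(368.5) − 1(116.8) = 1828
  U: 0 + 2(368.5) = 737
  Q: 0 + 1(116.8) = 116.8
Total out = 2989 mol/s; y_R = 1828 / 2989 = 0.6114.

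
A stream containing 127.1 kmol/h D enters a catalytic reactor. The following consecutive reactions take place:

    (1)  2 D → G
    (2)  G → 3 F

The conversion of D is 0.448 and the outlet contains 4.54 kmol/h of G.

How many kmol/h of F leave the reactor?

71.8 kmol/h

Conversion of D: D consumed = 2ξ₁ = 0.448 × 127.1 → ξ₁ = 28.47 kmol/h.
G balance: n_G = 0 + 1ξ₁ − 1ξ₂ = 4.54 → ξ₂ = (1·28.47 − 4.54)/1 = 23.93 kmol/h.
Outlet amounts (n = n₀ + Σ ν·ξ):
  D: 127.1 − 2(28.47) = 70.16
  G: 0 + 1(28.47) − 1(23.93) = 4.54
  F: 0 + 3(23.93) = 71.79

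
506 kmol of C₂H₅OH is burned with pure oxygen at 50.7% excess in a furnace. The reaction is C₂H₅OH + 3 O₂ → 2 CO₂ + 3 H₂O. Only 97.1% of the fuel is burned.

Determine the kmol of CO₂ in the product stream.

983 kmol

Stoichiometric O₂ = 3 × 506 = 1518 kmol; O₂ fed = 1518 × 1.507 = 2288 kmol.
Fuel reacted = 0.971 × 506 → ξ = 491.3 kmol.
Outlet (n = n₀ + ν ξ):
  C₂H₅OH: 506 − 1(491.3) = 14.67
  O₂: 2288 − 3(491.3) = 813.6
  CO₂: 0 + 2(491.3) = 982.7
  H₂O: 0 + 3(491.3) = 1474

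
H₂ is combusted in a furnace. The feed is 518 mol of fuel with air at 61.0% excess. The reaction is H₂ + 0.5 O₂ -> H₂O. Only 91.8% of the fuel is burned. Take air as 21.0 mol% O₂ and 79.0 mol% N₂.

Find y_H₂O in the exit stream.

Stoichiometric O₂ = 0.5 × 518 = 259 mol; O₂ fed = 259 × 1.610 = 417 mol.
N₂ fed = 417 × 79/21 = 1569 mol.
Fuel reacted = 0.918 × 518 → ξ = 475.5 mol.
Outlet (n = n₀ + ν ξ):
  H₂: 518 − 1(475.5) = 42.48
  O₂: 417 − 0.5(475.5) = 179.2
  N₂: 1569 (inert)
  H₂O: 0 + 1(475.5) = 475.5
Total out = 2266 mol; y_H₂O = 475.5 / 2266 = 0.2099.

0.21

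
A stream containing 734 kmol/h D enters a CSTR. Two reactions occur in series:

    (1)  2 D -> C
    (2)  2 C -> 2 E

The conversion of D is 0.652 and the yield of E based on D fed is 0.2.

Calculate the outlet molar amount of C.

92.5 kmol/h

Conversion of D: D consumed = 2ξ₁ = 0.652 × 734 → ξ₁ = 239.3 kmol/h.
Yield of E: 2ξ₂ / 734 = 0.2 → ξ₂ = 73.4 kmol/h.
Outlet amounts (n = n₀ + Σ ν·ξ):
  D: 734 − 2(239.3) = 255.4
  C: 0 + 1(239.3) − 2(73.4) = 92.48
  E: 0 + 2(73.4) = 146.8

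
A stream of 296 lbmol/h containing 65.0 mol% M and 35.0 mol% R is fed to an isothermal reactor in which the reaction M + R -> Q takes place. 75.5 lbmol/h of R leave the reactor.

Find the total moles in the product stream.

268 lbmol/h

For R: n = n₀ − 1ξ → 75.5 = 103.6 − 1ξ, giving ξ = 28.1 lbmol/h.
Outlet amounts (n = n₀ + ν ξ):
  M: 192.4 − 1(28.1) = 164.3
  R: 103.6 − 1(28.1) = 75.5
  Q: 0 + 1(28.1) = 28.1
Total out = 164.3 + 75.5 + 28.1 = 267.9 lbmol/h.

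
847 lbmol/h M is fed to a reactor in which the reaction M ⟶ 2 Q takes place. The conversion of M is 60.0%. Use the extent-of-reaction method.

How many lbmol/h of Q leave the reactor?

1020 lbmol/h

M reacted = 0.6 × 847 = 508.2 lbmol/h; ν_M = −1, so ξ = 508.2/1 = 508.2 lbmol/h.
Outlet amounts (n = n₀ + ν ξ):
  M: 847 − 1(508.2) = 338.8
  Q: 0 + 2(508.2) = 1016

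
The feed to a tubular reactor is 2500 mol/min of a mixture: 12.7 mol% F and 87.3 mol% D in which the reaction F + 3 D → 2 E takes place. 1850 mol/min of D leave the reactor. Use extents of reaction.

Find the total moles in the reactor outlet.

For D: n = n₀ − 3ξ → 1850 = 2182 − 3ξ, giving ξ = 110.8 mol/min.
Outlet amounts (n = n₀ + ν ξ):
  F: 317.5 − 1(110.8) = 206.7
  D: 2182 − 3(110.8) = 1850
  E: 0 + 2(110.8) = 221.7
Total out = 206.7 + 1850 + 221.7 = 2278 mol/min.

2280 mol/min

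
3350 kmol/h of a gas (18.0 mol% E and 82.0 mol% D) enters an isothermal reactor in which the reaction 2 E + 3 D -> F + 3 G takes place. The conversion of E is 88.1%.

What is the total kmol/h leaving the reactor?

E reacted = 0.881 × 603 = 531.2 kmol/h; ν_E = −2, so ξ = 531.2/2 = 265.6 kmol/h.
Outlet amounts (n = n₀ + ν ξ):
  E: 603 − 2(265.6) = 71.76
  D: 2747 − 3(265.6) = 1950
  F: 0 + 1(265.6) = 265.6
  G: 0 + 3(265.6) = 796.9
Total out = 71.76 + 1950 + 265.6 + 796.9 = 3084 kmol/h.

3080 kmol/h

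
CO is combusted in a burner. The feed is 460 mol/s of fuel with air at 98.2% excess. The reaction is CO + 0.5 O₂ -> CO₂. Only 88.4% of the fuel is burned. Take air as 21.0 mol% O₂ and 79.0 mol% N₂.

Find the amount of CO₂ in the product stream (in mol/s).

Stoichiometric O₂ = 0.5 × 460 = 230 mol/s; O₂ fed = 230 × 1.982 = 455.9 mol/s.
N₂ fed = 455.9 × 79/21 = 1715 mol/s.
Fuel reacted = 0.884 × 460 → ξ = 406.6 mol/s.
Outlet (n = n₀ + ν ξ):
  CO: 460 − 1(406.6) = 53.36
  O₂: 455.9 − 0.5(406.6) = 252.5
  N₂: 1715 (inert)
  CO₂: 0 + 1(406.6) = 406.6

407 mol/s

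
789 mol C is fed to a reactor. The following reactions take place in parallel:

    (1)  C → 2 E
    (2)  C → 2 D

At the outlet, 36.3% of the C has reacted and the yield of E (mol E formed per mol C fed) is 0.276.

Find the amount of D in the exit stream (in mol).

355 mol

Yield of E: 2ξ₁ / 789 = 0.276 → ξ₁ = 108.9 mol.
Conversion of C: 1ξ₁ + 1ξ₂ = 0.363 × 789 = 286.4 → ξ₂ = 177.5 mol.
Outlet amounts (n = n₀ + Σ ν·ξ):
  C: 789 − 1(108.9) − 1(177.5) = 502.6
  E: 0 + 2(108.9) = 217.8
  D: 0 + 2(177.5) = 355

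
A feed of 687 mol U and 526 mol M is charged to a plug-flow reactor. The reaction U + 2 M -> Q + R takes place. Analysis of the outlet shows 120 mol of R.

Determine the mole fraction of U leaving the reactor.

0.519

For R: n = n₀ + 1ξ → 120 = 0 + 1ξ, giving ξ = 120 mol.
Outlet amounts (n = n₀ + ν ξ):
  U: 687 − 1(120) = 567
  M: 526 − 2(120) = 286
  Q: 0 + 1(120) = 120
  R: 0 + 1(120) = 120
Total out = 1093 mol; y_U = 567 / 1093 = 0.5188.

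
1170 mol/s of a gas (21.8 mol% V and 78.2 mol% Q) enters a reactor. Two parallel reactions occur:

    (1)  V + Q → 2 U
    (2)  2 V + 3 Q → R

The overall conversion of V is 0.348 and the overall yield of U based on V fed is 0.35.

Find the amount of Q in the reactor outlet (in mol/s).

804 mol/s

Yield of U: 2ξ₁ / 255.1 = 0.35 → ξ₁ = 44.64 mol/s.
Conversion of V: 1ξ₁ + 2ξ₂ = 0.348 × 255.1 = 88.76 → ξ₂ = 22.06 mol/s.
Outlet amounts (n = n₀ + Σ ν·ξ):
  V: 255.1 − 1(44.64) − 2(22.06) = 166.3
  Q: 914.9 − 1(44.64) − 3(22.06) = 804.1
  U: 0 + 2(44.64) = 89.27
  R: 0 + 1(22.06) = 22.06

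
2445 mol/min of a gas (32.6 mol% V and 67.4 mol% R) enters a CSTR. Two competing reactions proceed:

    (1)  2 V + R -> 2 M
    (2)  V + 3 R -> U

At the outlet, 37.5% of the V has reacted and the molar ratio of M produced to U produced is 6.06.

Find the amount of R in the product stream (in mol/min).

1390 mol/min

Conversion of V: V consumed = 0.375 × 797.1 = 298.9 mol/min = 2ξ₁ + 1ξ₂.
Selectivity: 2ξ₁ / (1ξ₂) = 6.06 → ξ₁ = 3.03 ξ₂.
Substitute: (2·3.03 + 1) ξ₂ = 298.9 → ξ₂ = 42.34 mol/min, ξ₁ = 128.3 mol/min.
Outlet amounts (n = n₀ + Σ ν·ξ):
  V: 797.1 − 2(128.3) − 1(42.34) = 498.2
  R: 1648 − 1(128.3) − 3(42.34) = 1393
  M: 0 + 2(128.3) = 256.6
  U: 0 + 1(42.34) = 42.34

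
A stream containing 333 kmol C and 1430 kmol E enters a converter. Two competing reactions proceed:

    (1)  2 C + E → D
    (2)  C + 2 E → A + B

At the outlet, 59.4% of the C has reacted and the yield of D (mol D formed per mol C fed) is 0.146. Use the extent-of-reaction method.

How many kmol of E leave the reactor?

Yield of D: 1ξ₁ / 333 = 0.146 → ξ₁ = 48.62 kmol.
Conversion of C: 2ξ₁ + 1ξ₂ = 0.594 × 333 = 197.8 → ξ₂ = 100.6 kmol.
Outlet amounts (n = n₀ + Σ ν·ξ):
  C: 333 − 2(48.62) − 1(100.6) = 135.2
  E: 1430 − 1(48.62) − 2(100.6) = 1180
  D: 0 + 1(48.62) = 48.62
  A: 0 + 1(100.6) = 100.6
  B: 0 + 1(100.6) = 100.6

1180 kmol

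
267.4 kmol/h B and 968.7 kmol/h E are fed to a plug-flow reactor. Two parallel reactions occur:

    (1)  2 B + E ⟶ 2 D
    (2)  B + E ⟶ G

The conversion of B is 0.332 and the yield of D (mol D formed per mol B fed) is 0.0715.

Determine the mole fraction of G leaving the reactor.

Yield of D: 2ξ₁ / 267.4 = 0.0715 → ξ₁ = 9.56 kmol/h.
Conversion of B: 2ξ₁ + 1ξ₂ = 0.332 × 267.4 = 88.78 → ξ₂ = 69.66 kmol/h.
Outlet amounts (n = n₀ + Σ ν·ξ):
  B: 267.4 − 2(9.56) − 1(69.66) = 178.6
  E: 968.7 − 1(9.56) − 1(69.66) = 889.5
  D: 0 + 2(9.56) = 19.12
  G: 0 + 1(69.66) = 69.66
Total out = 1157 kmol/h; y_G = 69.66 / 1157 = 0.06021.

0.0602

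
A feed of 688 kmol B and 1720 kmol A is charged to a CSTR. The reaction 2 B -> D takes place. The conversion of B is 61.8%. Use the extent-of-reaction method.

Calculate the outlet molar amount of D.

B reacted = 0.618 × 688 = 425.2 kmol; ν_B = −2, so ξ = 425.2/2 = 212.6 kmol.
Outlet amounts (n = n₀ + ν ξ):
  B: 688 − 2(212.6) = 262.8
  D: 0 + 1(212.6) = 212.6
  A: 1720 (inert)

213 kmol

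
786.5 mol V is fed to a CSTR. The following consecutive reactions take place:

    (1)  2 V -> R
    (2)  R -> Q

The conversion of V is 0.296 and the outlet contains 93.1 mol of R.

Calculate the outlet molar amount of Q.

Conversion of V: V consumed = 2ξ₁ = 0.296 × 786.5 → ξ₁ = 116.4 mol.
R balance: n_R = 0 + 1ξ₁ − 1ξ₂ = 93.1 → ξ₂ = (1·116.4 − 93.1)/1 = 23.3 mol.
Outlet amounts (n = n₀ + Σ ν·ξ):
  V: 786.5 − 2(116.4) = 553.7
  R: 0 + 1(116.4) − 1(23.3) = 93.1
  Q: 0 + 1(23.3) = 23.3

23.3 mol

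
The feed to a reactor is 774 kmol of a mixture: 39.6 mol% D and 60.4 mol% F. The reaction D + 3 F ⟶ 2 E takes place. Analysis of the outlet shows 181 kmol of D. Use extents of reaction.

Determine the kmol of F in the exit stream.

For D: n = n₀ − 1ξ → 181 = 306.5 − 1ξ, giving ξ = 125.5 kmol.
Outlet amounts (n = n₀ + ν ξ):
  D: 306.5 − 1(125.5) = 181
  F: 467.5 − 3(125.5) = 90.98
  E: 0 + 2(125.5) = 251

91 kmol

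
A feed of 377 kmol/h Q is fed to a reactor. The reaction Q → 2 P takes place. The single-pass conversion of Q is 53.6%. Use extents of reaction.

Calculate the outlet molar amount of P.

Q reacted = 0.536 × 377 = 202.1 kmol/h; ν_Q = −1, so ξ = 202.1/1 = 202.1 kmol/h.
Outlet amounts (n = n₀ + ν ξ):
  Q: 377 − 1(202.1) = 174.9
  P: 0 + 2(202.1) = 404.1

404 kmol/h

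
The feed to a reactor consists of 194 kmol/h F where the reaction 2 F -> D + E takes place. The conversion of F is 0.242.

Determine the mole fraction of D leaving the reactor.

0.121

F reacted = 0.242 × 194 = 46.95 kmol/h; ν_F = −2, so ξ = 46.95/2 = 23.47 kmol/h.
Outlet amounts (n = n₀ + ν ξ):
  F: 194 − 2(23.47) = 147.1
  D: 0 + 1(23.47) = 23.47
  E: 0 + 1(23.47) = 23.47
Total out = 194 kmol/h; y_D = 23.47 / 194 = 0.121.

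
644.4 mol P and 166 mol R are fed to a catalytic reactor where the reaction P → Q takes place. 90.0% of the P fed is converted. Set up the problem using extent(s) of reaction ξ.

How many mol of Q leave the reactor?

580 mol

P reacted = 0.9 × 644.4 = 580 mol; ν_P = −1, so ξ = 580/1 = 580 mol.
Outlet amounts (n = n₀ + ν ξ):
  P: 644.4 − 1(580) = 64.44
  Q: 0 + 1(580) = 580
  R: 166 (inert)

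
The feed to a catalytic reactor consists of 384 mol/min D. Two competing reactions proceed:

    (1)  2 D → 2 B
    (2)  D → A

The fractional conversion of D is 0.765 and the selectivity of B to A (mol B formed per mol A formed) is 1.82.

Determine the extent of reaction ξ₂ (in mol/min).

Conversion of D: D consumed = 0.765 × 384 = 293.8 mol/min = 2ξ₁ + 1ξ₂.
Selectivity: 2ξ₁ / (1ξ₂) = 1.82 → ξ₁ = 0.91 ξ₂.
Substitute: (2·0.91 + 1) ξ₂ = 293.8 → ξ₂ = 104.2 mol/min, ξ₁ = 94.79 mol/min.
Outlet amounts (n = n₀ + Σ ν·ξ):
  D: 384 − 2(94.79) − 1(104.2) = 90.24
  B: 0 + 2(94.79) = 189.6
  A: 0 + 1(104.2) = 104.2

ξ₂ = 104 mol/min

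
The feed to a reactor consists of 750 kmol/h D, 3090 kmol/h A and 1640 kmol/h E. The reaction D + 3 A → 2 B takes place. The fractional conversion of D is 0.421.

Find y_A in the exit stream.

0.442

D reacted = 0.421 × 750 = 315.8 kmol/h; ν_D = −1, so ξ = 315.8/1 = 315.8 kmol/h.
Outlet amounts (n = n₀ + ν ξ):
  D: 750 − 1(315.8) = 434.2
  A: 3090 − 3(315.8) = 2143
  B: 0 + 2(315.8) = 631.5
  E: 1640 (inert)
Total out = 4848 kmol/h; y_A = 2143 / 4848 = 0.4419.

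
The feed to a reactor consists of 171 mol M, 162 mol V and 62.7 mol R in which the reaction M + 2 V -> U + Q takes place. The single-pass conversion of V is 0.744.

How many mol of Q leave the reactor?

60.3 mol

V reacted = 0.744 × 162 = 120.5 mol; ν_V = −2, so ξ = 120.5/2 = 60.26 mol.
Outlet amounts (n = n₀ + ν ξ):
  M: 171 − 1(60.26) = 110.7
  V: 162 − 2(60.26) = 41.47
  U: 0 + 1(60.26) = 60.26
  Q: 0 + 1(60.26) = 60.26
  R: 62.7 (inert)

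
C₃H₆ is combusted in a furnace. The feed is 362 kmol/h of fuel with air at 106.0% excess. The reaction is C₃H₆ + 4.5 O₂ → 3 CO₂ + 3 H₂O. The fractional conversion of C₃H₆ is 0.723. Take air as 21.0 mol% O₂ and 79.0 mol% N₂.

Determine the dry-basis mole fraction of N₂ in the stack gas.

Stoichiometric O₂ = 4.5 × 362 = 1629 kmol/h; O₂ fed = 1629 × 2.060 = 3356 kmol/h.
N₂ fed = 3356 × 79/21 = 12620 kmol/h.
Fuel reacted = 0.723 × 362 → ξ = 261.7 kmol/h.
Outlet (n = n₀ + ν ξ):
  C₃H₆: 362 − 1(261.7) = 100.3
  O₂: 3356 − 4.5(261.7) = 2178
  N₂: 12620 (inert)
  CO₂: 0 + 3(261.7) = 785.2
  H₂O: 0 + 3(261.7) = 785.2
Dry total = 15690 kmol/h; y_N₂ (dry) = 12620 / 15690 = 0.8047.

0.805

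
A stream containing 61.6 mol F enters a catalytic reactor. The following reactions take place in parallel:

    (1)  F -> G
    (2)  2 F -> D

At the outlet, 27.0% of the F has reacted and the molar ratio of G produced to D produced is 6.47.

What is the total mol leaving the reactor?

Conversion of F: F consumed = 0.27 × 61.6 = 16.63 mol = 1ξ₁ + 2ξ₂.
Selectivity: 1ξ₁ / (1ξ₂) = 6.47 → ξ₁ = 6.47 ξ₂.
Substitute: (1·6.47 + 2) ξ₂ = 16.63 → ξ₂ = 1.964 mol, ξ₁ = 12.7 mol.
Outlet amounts (n = n₀ + Σ ν·ξ):
  F: 61.6 − 1(12.7) − 2(1.964) = 44.97
  G: 0 + 1(12.7) = 12.7
  D: 0 + 1(1.964) = 1.964
Total out = 44.97 + 12.7 + 1.964 = 59.64 mol.

59.6 mol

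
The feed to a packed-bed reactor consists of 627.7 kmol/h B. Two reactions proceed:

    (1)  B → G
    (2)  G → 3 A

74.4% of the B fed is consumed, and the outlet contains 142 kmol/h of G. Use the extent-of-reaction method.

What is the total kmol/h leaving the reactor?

Conversion of B: B consumed = 1ξ₁ = 0.744 × 627.7 → ξ₁ = 467 kmol/h.
G balance: n_G = 0 + 1ξ₁ − 1ξ₂ = 142 → ξ₂ = (1·467 − 142)/1 = 325 kmol/h.
Outlet amounts (n = n₀ + Σ ν·ξ):
  B: 627.7 − 1(467) = 160.7
  G: 0 + 1(467) − 1(325) = 142
  A: 0 + 3(325) = 975
Total out = 160.7 + 142 + 975 = 1278 kmol/h.

1280 kmol/h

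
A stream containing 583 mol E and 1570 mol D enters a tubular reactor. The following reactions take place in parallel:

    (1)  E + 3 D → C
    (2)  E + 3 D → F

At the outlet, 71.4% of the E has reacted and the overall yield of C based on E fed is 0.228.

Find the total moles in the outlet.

Yield of C: 1ξ₁ / 583 = 0.228 → ξ₁ = 132.9 mol.
Conversion of E: 1ξ₁ + 1ξ₂ = 0.714 × 583 = 416.3 → ξ₂ = 283.3 mol.
Outlet amounts (n = n₀ + Σ ν·ξ):
  E: 583 − 1(132.9) − 1(283.3) = 166.7
  D: 1570 − 3(132.9) − 3(283.3) = 321.2
  C: 0 + 1(132.9) = 132.9
  F: 0 + 1(283.3) = 283.3
Total out = 166.7 + 321.2 + 132.9 + 283.3 = 904.2 mol.

904 mol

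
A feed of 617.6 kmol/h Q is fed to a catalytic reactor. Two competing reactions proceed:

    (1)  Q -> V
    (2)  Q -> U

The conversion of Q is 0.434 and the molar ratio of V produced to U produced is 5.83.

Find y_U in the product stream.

Conversion of Q: Q consumed = 0.434 × 617.6 = 268 kmol/h = 1ξ₁ + 1ξ₂.
Selectivity: 1ξ₁ / (1ξ₂) = 5.83 → ξ₁ = 5.83 ξ₂.
Substitute: (1·5.83 + 1) ξ₂ = 268 → ξ₂ = 39.24 kmol/h, ξ₁ = 228.8 kmol/h.
Outlet amounts (n = n₀ + Σ ν·ξ):
  Q: 617.6 − 1(228.8) − 1(39.24) = 349.6
  V: 0 + 1(228.8) = 228.8
  U: 0 + 1(39.24) = 39.24
Total out = 617.6 kmol/h; y_U = 39.24 / 617.6 = 0.06354.

0.0635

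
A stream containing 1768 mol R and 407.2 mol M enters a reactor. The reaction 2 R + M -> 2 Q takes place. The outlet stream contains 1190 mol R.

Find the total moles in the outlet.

For R: n = n₀ − 2ξ → 1190 = 1768 − 2ξ, giving ξ = 289 mol.
Outlet amounts (n = n₀ + ν ξ):
  R: 1768 − 2(289) = 1190
  M: 407.2 − 1(289) = 118.2
  Q: 0 + 2(289) = 578
Total out = 1190 + 118.2 + 578 = 1886 mol.

1890 mol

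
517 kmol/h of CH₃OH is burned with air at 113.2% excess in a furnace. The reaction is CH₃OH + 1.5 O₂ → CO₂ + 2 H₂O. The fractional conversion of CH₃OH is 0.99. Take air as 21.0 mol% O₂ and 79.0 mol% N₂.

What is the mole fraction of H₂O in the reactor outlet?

Stoichiometric O₂ = 1.5 × 517 = 775.5 kmol/h; O₂ fed = 775.5 × 2.132 = 1653 kmol/h.
N₂ fed = 1653 × 79/21 = 6220 kmol/h.
Fuel reacted = 0.99 × 517 → ξ = 511.8 kmol/h.
Outlet (n = n₀ + ν ξ):
  CH₃OH: 517 − 1(511.8) = 5.17
  O₂: 1653 − 1.5(511.8) = 885.6
  N₂: 6220 (inert)
  CO₂: 0 + 1(511.8) = 511.8
  H₂O: 0 + 2(511.8) = 1024
Total out = 8646 kmol/h; y_H₂O = 1024 / 8646 = 0.1184.

0.118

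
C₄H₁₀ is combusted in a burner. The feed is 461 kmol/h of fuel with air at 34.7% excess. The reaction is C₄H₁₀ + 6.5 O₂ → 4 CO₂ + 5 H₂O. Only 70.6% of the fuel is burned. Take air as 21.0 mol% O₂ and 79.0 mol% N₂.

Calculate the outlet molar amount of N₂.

Stoichiometric O₂ = 6.5 × 461 = 2996 kmol/h; O₂ fed = 2996 × 1.347 = 4036 kmol/h.
N₂ fed = 4036 × 79/21 = 15180 kmol/h.
Fuel reacted = 0.706 × 461 → ξ = 325.5 kmol/h.
Outlet (n = n₀ + ν ξ):
  C₄H₁₀: 461 − 1(325.5) = 135.5
  O₂: 4036 − 6.5(325.5) = 1921
  N₂: 15180 (inert)
  CO₂: 0 + 4(325.5) = 1302
  H₂O: 0 + 5(325.5) = 1627

15200 kmol/h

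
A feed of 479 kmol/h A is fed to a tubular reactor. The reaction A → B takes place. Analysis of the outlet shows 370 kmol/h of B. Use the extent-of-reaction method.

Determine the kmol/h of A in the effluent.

109 kmol/h

For B: n = n₀ + 1ξ → 370 = 0 + 1ξ, giving ξ = 370 kmol/h.
Outlet amounts (n = n₀ + ν ξ):
  A: 479 − 1(370) = 109
  B: 0 + 1(370) = 370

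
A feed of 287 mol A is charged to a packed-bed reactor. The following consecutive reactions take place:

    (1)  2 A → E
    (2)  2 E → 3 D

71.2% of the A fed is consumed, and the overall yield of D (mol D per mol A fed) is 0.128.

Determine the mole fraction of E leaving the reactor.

Conversion of A: A consumed = 2ξ₁ = 0.712 × 287 → ξ₁ = 102.2 mol.
Yield of D: 3ξ₂ / 287 = 0.128 → ξ₂ = 12.25 mol.
Outlet amounts (n = n₀ + Σ ν·ξ):
  A: 287 − 2(102.2) = 82.66
  E: 0 + 1(102.2) − 2(12.25) = 77.68
  D: 0 + 3(12.25) = 36.74
Total out = 197.1 mol; y_E = 77.68 / 197.1 = 0.3942.

0.394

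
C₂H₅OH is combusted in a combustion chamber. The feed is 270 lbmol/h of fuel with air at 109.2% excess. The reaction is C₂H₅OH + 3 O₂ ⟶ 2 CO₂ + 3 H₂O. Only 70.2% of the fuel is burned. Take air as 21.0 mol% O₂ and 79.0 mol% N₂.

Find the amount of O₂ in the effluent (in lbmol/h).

Stoichiometric O₂ = 3 × 270 = 810 lbmol/h; O₂ fed = 810 × 2.092 = 1695 lbmol/h.
N₂ fed = 1695 × 79/21 = 6375 lbmol/h.
Fuel reacted = 0.702 × 270 → ξ = 189.5 lbmol/h.
Outlet (n = n₀ + ν ξ):
  C₂H₅OH: 270 − 1(189.5) = 80.46
  O₂: 1695 − 3(189.5) = 1126
  N₂: 6375 (inert)
  CO₂: 0 + 2(189.5) = 379.1
  H₂O: 0 + 3(189.5) = 568.6

1130 lbmol/h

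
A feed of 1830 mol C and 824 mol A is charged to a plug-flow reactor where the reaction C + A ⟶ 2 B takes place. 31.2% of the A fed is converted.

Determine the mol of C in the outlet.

A reacted = 0.312 × 824 = 257.1 mol; ν_A = −1, so ξ = 257.1/1 = 257.1 mol.
Outlet amounts (n = n₀ + ν ξ):
  C: 1830 − 1(257.1) = 1573
  A: 824 − 1(257.1) = 566.9
  B: 0 + 2(257.1) = 514.2

1570 mol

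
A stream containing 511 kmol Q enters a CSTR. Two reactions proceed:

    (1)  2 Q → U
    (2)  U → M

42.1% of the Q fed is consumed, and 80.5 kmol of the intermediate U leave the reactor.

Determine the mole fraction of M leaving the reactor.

Conversion of Q: Q consumed = 2ξ₁ = 0.421 × 511 → ξ₁ = 107.6 kmol.
U balance: n_U = 0 + 1ξ₁ − 1ξ₂ = 80.5 → ξ₂ = (1·107.6 − 80.5)/1 = 27.07 kmol.
Outlet amounts (n = n₀ + Σ ν·ξ):
  Q: 511 − 2(107.6) = 295.9
  U: 0 + 1(107.6) − 1(27.07) = 80.5
  M: 0 + 1(27.07) = 27.07
Total out = 403.4 kmol; y_M = 27.07 / 403.4 = 0.06709.

0.0671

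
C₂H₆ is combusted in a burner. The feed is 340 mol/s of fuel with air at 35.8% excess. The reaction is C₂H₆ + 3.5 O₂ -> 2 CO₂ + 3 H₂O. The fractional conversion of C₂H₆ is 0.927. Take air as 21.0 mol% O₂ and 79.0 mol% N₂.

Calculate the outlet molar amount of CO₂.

630 mol/s

Stoichiometric O₂ = 3.5 × 340 = 1190 mol/s; O₂ fed = 1190 × 1.358 = 1616 mol/s.
N₂ fed = 1616 × 79/21 = 6079 mol/s.
Fuel reacted = 0.927 × 340 → ξ = 315.2 mol/s.
Outlet (n = n₀ + ν ξ):
  C₂H₆: 340 − 1(315.2) = 24.82
  O₂: 1616 − 3.5(315.2) = 512.9
  N₂: 6079 (inert)
  CO₂: 0 + 2(315.2) = 630.4
  H₂O: 0 + 3(315.2) = 945.5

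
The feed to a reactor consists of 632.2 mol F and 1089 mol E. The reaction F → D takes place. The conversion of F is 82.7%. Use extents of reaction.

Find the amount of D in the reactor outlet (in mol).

523 mol

F reacted = 0.827 × 632.2 = 522.8 mol; ν_F = −1, so ξ = 522.8/1 = 522.8 mol.
Outlet amounts (n = n₀ + ν ξ):
  F: 632.2 − 1(522.8) = 109.4
  D: 0 + 1(522.8) = 522.8
  E: 1089 (inert)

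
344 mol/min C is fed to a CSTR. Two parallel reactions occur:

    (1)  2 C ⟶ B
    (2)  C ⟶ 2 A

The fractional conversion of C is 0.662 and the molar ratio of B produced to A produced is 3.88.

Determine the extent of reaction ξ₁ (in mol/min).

Conversion of C: C consumed = 0.662 × 344 = 227.7 mol/min = 2ξ₁ + 1ξ₂.
Selectivity: 1ξ₁ / (2ξ₂) = 3.88 → ξ₁ = 7.76 ξ₂.
Substitute: (2·7.76 + 1) ξ₂ = 227.7 → ξ₂ = 13.78 mol/min, ξ₁ = 107 mol/min.
Outlet amounts (n = n₀ + Σ ν·ξ):
  C: 344 − 2(107) − 1(13.78) = 116.3
  B: 0 + 1(107) = 107
  A: 0 + 2(13.78) = 27.57

ξ₁ = 107 mol/min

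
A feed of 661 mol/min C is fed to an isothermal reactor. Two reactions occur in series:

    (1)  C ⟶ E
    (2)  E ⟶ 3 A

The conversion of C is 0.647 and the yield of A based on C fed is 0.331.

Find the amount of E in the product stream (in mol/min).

Conversion of C: C consumed = 1ξ₁ = 0.647 × 661 → ξ₁ = 427.7 mol/min.
Yield of A: 3ξ₂ / 661 = 0.331 → ξ₂ = 72.93 mol/min.
Outlet amounts (n = n₀ + Σ ν·ξ):
  C: 661 − 1(427.7) = 233.3
  E: 0 + 1(427.7) − 1(72.93) = 354.7
  A: 0 + 3(72.93) = 218.8

355 mol/min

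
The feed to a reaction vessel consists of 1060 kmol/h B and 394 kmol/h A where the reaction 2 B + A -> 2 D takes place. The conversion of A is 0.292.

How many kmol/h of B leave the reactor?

A reacted = 0.292 × 394 = 115 kmol/h; ν_A = −1, so ξ = 115/1 = 115 kmol/h.
Outlet amounts (n = n₀ + ν ξ):
  B: 1060 − 2(115) = 829.9
  A: 394 − 1(115) = 279
  D: 0 + 2(115) = 230.1

830 kmol/h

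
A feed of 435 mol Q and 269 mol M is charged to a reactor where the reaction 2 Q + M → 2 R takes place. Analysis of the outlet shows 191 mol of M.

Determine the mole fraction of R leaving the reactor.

For M: n = n₀ − 1ξ → 191 = 269 − 1ξ, giving ξ = 78 mol.
Outlet amounts (n = n₀ + ν ξ):
  Q: 435 − 2(78) = 279
  M: 269 − 1(78) = 191
  R: 0 + 2(78) = 156
Total out = 626 mol; y_R = 156 / 626 = 0.2492.

0.249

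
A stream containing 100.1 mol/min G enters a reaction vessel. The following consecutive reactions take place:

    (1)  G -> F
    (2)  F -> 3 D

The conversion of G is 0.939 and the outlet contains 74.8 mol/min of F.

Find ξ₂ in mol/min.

Conversion of G: G consumed = 1ξ₁ = 0.939 × 100.1 → ξ₁ = 93.99 mol/min.
F balance: n_F = 0 + 1ξ₁ − 1ξ₂ = 74.8 → ξ₂ = (1·93.99 − 74.8)/1 = 19.19 mol/min.
Outlet amounts (n = n₀ + Σ ν·ξ):
  G: 100.1 − 1(93.99) = 6.106
  F: 0 + 1(93.99) − 1(19.19) = 74.8
  D: 0 + 3(19.19) = 57.58

ξ₂ = 19.2 mol/min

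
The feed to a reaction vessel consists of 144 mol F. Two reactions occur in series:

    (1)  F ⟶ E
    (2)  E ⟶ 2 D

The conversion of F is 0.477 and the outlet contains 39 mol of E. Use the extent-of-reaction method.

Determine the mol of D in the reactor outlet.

59.4 mol

Conversion of F: F consumed = 1ξ₁ = 0.477 × 144 → ξ₁ = 68.69 mol.
E balance: n_E = 0 + 1ξ₁ − 1ξ₂ = 39 → ξ₂ = (1·68.69 − 39)/1 = 29.69 mol.
Outlet amounts (n = n₀ + Σ ν·ξ):
  F: 144 − 1(68.69) = 75.31
  E: 0 + 1(68.69) − 1(29.69) = 39
  D: 0 + 2(29.69) = 59.38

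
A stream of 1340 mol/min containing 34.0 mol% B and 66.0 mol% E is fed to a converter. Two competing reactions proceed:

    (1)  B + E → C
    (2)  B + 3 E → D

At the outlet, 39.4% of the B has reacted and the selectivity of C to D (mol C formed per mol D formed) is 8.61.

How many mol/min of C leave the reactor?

161 mol/min

Conversion of B: B consumed = 0.394 × 455.6 = 179.5 mol/min = 1ξ₁ + 1ξ₂.
Selectivity: 1ξ₁ / (1ξ₂) = 8.61 → ξ₁ = 8.61 ξ₂.
Substitute: (1·8.61 + 1) ξ₂ = 179.5 → ξ₂ = 18.68 mol/min, ξ₁ = 160.8 mol/min.
Outlet amounts (n = n₀ + Σ ν·ξ):
  B: 455.6 − 1(160.8) − 1(18.68) = 276.1
  E: 884.4 − 1(160.8) − 3(18.68) = 667.5
  C: 0 + 1(160.8) = 160.8
  D: 0 + 1(18.68) = 18.68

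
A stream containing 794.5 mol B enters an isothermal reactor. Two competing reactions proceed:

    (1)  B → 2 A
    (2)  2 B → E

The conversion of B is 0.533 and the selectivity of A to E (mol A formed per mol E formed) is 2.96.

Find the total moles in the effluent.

853 mol

Conversion of B: B consumed = 0.533 × 794.5 = 423.5 mol = 1ξ₁ + 2ξ₂.
Selectivity: 2ξ₁ / (1ξ₂) = 2.96 → ξ₁ = 1.48 ξ₂.
Substitute: (1·1.48 + 2) ξ₂ = 423.5 → ξ₂ = 121.7 mol, ξ₁ = 180.1 mol.
Outlet amounts (n = n₀ + Σ ν·ξ):
  B: 794.5 − 1(180.1) − 2(121.7) = 371
  A: 0 + 2(180.1) = 360.2
  E: 0 + 1(121.7) = 121.7
Total out = 371 + 360.2 + 121.7 = 852.9 mol.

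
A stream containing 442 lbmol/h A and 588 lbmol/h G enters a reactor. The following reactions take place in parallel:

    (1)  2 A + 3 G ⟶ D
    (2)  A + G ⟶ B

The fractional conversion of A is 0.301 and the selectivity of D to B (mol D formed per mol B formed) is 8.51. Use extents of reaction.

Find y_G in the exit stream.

0.508

Conversion of A: A consumed = 0.301 × 442 = 133 lbmol/h = 2ξ₁ + 1ξ₂.
Selectivity: 1ξ₁ / (1ξ₂) = 8.51 → ξ₁ = 8.51 ξ₂.
Substitute: (2·8.51 + 1) ξ₂ = 133 → ξ₂ = 7.383 lbmol/h, ξ₁ = 62.83 lbmol/h.
Outlet amounts (n = n₀ + Σ ν·ξ):
  A: 442 − 2(62.83) − 1(7.383) = 309
  G: 588 − 3(62.83) − 1(7.383) = 392.1
  D: 0 + 1(62.83) = 62.83
  B: 0 + 1(7.383) = 7.383
Total out = 771.3 lbmol/h; y_G = 392.1 / 771.3 = 0.5084.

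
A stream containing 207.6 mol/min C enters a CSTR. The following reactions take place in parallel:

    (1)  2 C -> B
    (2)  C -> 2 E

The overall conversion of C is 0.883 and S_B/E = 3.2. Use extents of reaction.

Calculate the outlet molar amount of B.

Conversion of C: C consumed = 0.883 × 207.6 = 183.3 mol/min = 2ξ₁ + 1ξ₂.
Selectivity: 1ξ₁ / (2ξ₂) = 3.2 → ξ₁ = 6.4 ξ₂.
Substitute: (2·6.4 + 1) ξ₂ = 183.3 → ξ₂ = 13.28 mol/min, ξ₁ = 85.01 mol/min.
Outlet amounts (n = n₀ + Σ ν·ξ):
  C: 207.6 − 2(85.01) − 1(13.28) = 24.29
  B: 0 + 1(85.01) = 85.01
  E: 0 + 2(13.28) = 26.57

85 mol/min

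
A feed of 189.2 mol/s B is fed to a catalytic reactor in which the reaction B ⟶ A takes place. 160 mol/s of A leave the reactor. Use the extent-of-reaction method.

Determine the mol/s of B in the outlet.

For A: n = n₀ + 1ξ → 160 = 0 + 1ξ, giving ξ = 160 mol/s.
Outlet amounts (n = n₀ + ν ξ):
  B: 189.2 − 1(160) = 29.2
  A: 0 + 1(160) = 160

29.2 mol/s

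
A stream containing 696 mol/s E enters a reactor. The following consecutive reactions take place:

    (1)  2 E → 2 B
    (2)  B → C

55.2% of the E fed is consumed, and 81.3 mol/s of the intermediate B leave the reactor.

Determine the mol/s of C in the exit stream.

303 mol/s

Conversion of E: E consumed = 2ξ₁ = 0.552 × 696 → ξ₁ = 192.1 mol/s.
B balance: n_B = 0 + 2ξ₁ − 1ξ₂ = 81.3 → ξ₂ = (2·192.1 − 81.3)/1 = 302.9 mol/s.
Outlet amounts (n = n₀ + Σ ν·ξ):
  E: 696 − 2(192.1) = 311.8
  B: 0 + 2(192.1) − 1(302.9) = 81.3
  C: 0 + 1(302.9) = 302.9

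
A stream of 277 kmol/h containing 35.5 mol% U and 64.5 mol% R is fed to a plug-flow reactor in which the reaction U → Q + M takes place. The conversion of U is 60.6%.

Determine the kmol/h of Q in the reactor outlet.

U reacted = 0.606 × 98.33 = 59.59 kmol/h; ν_U = −1, so ξ = 59.59/1 = 59.59 kmol/h.
Outlet amounts (n = n₀ + ν ξ):
  U: 98.33 − 1(59.59) = 38.74
  Q: 0 + 1(59.59) = 59.59
  M: 0 + 1(59.59) = 59.59
  R: 178.7 (inert)

59.6 kmol/h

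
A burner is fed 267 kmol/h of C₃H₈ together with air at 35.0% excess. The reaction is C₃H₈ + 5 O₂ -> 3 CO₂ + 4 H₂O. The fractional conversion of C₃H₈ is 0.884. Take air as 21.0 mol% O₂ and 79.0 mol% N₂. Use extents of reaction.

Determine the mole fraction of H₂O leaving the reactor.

Stoichiometric O₂ = 5 × 267 = 1335 kmol/h; O₂ fed = 1335 × 1.350 = 1802 kmol/h.
N₂ fed = 1802 × 79/21 = 6780 kmol/h.
Fuel reacted = 0.884 × 267 → ξ = 236 kmol/h.
Outlet (n = n₀ + ν ξ):
  C₃H₈: 267 − 1(236) = 30.97
  O₂: 1802 − 5(236) = 622.1
  N₂: 6780 (inert)
  CO₂: 0 + 3(236) = 708.1
  H₂O: 0 + 4(236) = 944.1
Total out = 9085 kmol/h; y_H₂O = 944.1 / 9085 = 0.1039.

0.104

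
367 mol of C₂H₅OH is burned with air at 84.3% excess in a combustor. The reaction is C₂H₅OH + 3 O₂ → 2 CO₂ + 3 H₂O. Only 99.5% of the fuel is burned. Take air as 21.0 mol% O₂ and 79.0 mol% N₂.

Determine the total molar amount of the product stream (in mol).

10400 mol

Stoichiometric O₂ = 3 × 367 = 1101 mol; O₂ fed = 1101 × 1.843 = 2029 mol.
N₂ fed = 2029 × 79/21 = 7633 mol.
Fuel reacted = 0.995 × 367 → ξ = 365.2 mol.
Outlet (n = n₀ + ν ξ):
  C₂H₅OH: 367 − 1(365.2) = 1.835
  O₂: 2029 − 3(365.2) = 933.6
  N₂: 7633 (inert)
  CO₂: 0 + 2(365.2) = 730.3
  H₂O: 0 + 3(365.2) = 1095
Total out = 1.835 + 933.6 + 7633 + 730.3 + 1095 = 10390 mol.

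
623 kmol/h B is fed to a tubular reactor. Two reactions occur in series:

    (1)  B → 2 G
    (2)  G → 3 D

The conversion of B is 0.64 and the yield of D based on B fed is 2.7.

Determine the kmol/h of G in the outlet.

237 kmol/h

Conversion of B: B consumed = 1ξ₁ = 0.64 × 623 → ξ₁ = 398.7 kmol/h.
Yield of D: 3ξ₂ / 623 = 2.7 → ξ₂ = 560.7 kmol/h.
Outlet amounts (n = n₀ + Σ ν·ξ):
  B: 623 − 1(398.7) = 224.3
  G: 0 + 2(398.7) − 1(560.7) = 236.7
  D: 0 + 3(560.7) = 1682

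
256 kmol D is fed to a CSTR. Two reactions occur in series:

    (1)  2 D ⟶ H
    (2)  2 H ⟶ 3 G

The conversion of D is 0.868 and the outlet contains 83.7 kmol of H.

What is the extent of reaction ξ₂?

ξ₂ = 13.7 kmol

Conversion of D: D consumed = 2ξ₁ = 0.868 × 256 → ξ₁ = 111.1 kmol.
H balance: n_H = 0 + 1ξ₁ − 2ξ₂ = 83.7 → ξ₂ = (1·111.1 − 83.7)/2 = 13.7 kmol.
Outlet amounts (n = n₀ + Σ ν·ξ):
  D: 256 − 2(111.1) = 33.79
  H: 0 + 1(111.1) − 2(13.7) = 83.7
  G: 0 + 3(13.7) = 41.11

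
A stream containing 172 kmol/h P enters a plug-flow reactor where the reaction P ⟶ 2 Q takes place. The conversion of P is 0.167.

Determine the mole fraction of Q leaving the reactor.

P reacted = 0.167 × 172 = 28.72 kmol/h; ν_P = −1, so ξ = 28.72/1 = 28.72 kmol/h.
Outlet amounts (n = n₀ + ν ξ):
  P: 172 − 1(28.72) = 143.3
  Q: 0 + 2(28.72) = 57.45
Total out = 200.7 kmol/h; y_Q = 57.45 / 200.7 = 0.2862.

0.286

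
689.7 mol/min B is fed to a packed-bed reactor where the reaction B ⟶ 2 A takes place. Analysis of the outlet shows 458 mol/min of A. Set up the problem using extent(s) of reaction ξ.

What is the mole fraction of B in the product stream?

For A: n = n₀ + 2ξ → 458 = 0 + 2ξ, giving ξ = 229 mol/min.
Outlet amounts (n = n₀ + ν ξ):
  B: 689.7 − 1(229) = 460.7
  A: 0 + 2(229) = 458
Total out = 918.7 mol/min; y_B = 460.7 / 918.7 = 0.5015.

0.501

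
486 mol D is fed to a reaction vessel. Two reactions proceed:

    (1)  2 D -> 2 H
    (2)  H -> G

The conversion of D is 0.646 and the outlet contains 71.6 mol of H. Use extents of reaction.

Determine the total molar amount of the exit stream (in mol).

486 mol

Conversion of D: D consumed = 2ξ₁ = 0.646 × 486 → ξ₁ = 157 mol.
H balance: n_H = 0 + 2ξ₁ − 1ξ₂ = 71.6 → ξ₂ = (2·157 − 71.6)/1 = 242.4 mol.
Outlet amounts (n = n₀ + Σ ν·ξ):
  D: 486 − 2(157) = 172
  H: 0 + 2(157) − 1(242.4) = 71.6
  G: 0 + 1(242.4) = 242.4
Total out = 172 + 71.6 + 242.4 = 486 mol.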